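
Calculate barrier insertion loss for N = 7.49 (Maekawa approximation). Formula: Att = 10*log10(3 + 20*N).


3 + 20*N = 3 + 20*7.49 = 152.8
Att = 10*log10(152.8) = 21.841 dB


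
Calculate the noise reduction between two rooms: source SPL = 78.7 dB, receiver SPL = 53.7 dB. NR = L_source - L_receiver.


NR = L_source - L_receiver (difference between source and receiving room levels)
NR = 78.7 - 53.7 = 25 dB


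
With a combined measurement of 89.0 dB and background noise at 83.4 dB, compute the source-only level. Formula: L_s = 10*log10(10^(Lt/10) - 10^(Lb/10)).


10^(89.0/10) = 7.94328e+08
10^(83.4/10) = 2.18776e+08
Difference = 7.94328e+08 - 2.18776e+08 = 5.75552e+08
L_source = 10*log10(5.75552e+08) = 87.601 dB


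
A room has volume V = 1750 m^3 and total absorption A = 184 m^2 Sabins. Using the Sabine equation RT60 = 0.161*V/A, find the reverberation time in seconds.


RT60 = 0.161 * 1750 / 184 = 1.5312 s


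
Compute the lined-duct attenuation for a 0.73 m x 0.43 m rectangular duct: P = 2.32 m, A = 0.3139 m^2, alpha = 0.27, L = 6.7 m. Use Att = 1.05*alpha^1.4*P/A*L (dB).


alpha^1.4 = 0.27^1.4 = 0.159922
Attenuation rate = 1.05 * alpha^1.4 * P / A
= 1.05 * 0.159922 * 2.32 / 0.3139 = 1.24106 dB/m
Total Att = 1.24106 * 6.7 = 8.3151 dB


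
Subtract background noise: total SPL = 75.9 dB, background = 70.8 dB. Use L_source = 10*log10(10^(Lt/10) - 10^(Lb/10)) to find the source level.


10^(75.9/10) = 3.89045e+07
10^(70.8/10) = 1.20226e+07
Difference = 3.89045e+07 - 1.20226e+07 = 2.68819e+07
L_source = 10*log10(2.68819e+07) = 74.295 dB


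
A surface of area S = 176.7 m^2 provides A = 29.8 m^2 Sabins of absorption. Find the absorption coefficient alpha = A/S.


Absorption coefficient = absorbed power / incident power
alpha = A / S = 29.8 / 176.7 = 0.16865


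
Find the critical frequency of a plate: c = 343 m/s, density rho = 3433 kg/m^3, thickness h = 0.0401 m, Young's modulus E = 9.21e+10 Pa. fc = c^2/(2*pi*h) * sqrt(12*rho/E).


12*rho/E = 12*3433/9.21e+10 = 4.47296e-07
sqrt(12*rho/E) = sqrt(4.47296e-07) = 0.000668802
c^2/(2*pi*h) = 343^2/(2*pi*0.0401) = 466943
fc = 466943 * 0.000668802 = 312.29 Hz


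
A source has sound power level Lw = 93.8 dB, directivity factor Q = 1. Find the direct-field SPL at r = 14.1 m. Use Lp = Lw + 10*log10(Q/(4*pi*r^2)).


4*pi*r^2 = 4*pi*14.1^2 = 2498.32 m^2
Q / (4*pi*r^2) = 1 / 2498.32 = 0.000400269
Lp = 93.8 + 10*log10(0.000400269) = 59.824 dB


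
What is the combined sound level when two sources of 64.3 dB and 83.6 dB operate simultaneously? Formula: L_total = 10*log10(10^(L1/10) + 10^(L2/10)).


10^(64.3/10) = 2.69153e+06
10^(83.6/10) = 2.29087e+08
Sum = 2.69153e+06 + 2.29087e+08 = 2.31779e+08
L_total = 10*log10(2.31779e+08) = 83.651 dB


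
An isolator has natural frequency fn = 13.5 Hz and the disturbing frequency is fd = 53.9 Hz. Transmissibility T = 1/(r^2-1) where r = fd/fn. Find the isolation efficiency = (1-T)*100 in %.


r = 53.9 / 13.5 = 3.99259
r^2 - 1 = 3.99259^2 - 1 = 14.9408
T = 1/14.9408 = 0.0669308
Efficiency = (1 - 0.0669308)*100 = 93.307 %


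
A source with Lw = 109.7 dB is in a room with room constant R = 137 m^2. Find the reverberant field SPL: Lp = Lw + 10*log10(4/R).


4/R = 4/137 = 0.0291971
Lp = 109.7 + 10*log10(0.0291971) = 94.353 dB


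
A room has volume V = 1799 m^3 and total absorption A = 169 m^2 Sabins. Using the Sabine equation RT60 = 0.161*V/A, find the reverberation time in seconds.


RT60 = 0.161 * 1799 / 169 = 1.7138 s


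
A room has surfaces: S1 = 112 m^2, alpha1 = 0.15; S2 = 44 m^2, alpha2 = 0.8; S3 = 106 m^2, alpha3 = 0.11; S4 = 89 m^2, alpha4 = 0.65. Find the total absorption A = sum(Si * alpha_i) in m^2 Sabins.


112 * 0.15 = 16.8
44 * 0.8 = 35.2
106 * 0.11 = 11.66
89 * 0.65 = 57.85
A_total = 16.8 + 35.2 + 11.66 + 57.85 = 121.51 m^2


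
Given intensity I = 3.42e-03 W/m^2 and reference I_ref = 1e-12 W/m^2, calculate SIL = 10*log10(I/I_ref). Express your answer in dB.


I / I_ref = 3.42e-03 / 1e-12 = 3.42e+09
SIL = 10 * log10(3.42e+09) = 95.34 dB


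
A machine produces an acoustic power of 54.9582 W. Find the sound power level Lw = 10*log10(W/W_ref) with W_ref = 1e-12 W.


W / W_ref = 54.9582 / 1e-12 = 5.49582e+13
Lw = 10 * log10(5.49582e+13) = 137.4 dB


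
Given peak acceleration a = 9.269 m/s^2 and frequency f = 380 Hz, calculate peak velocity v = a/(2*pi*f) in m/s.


omega = 2*pi*f = 2*pi*380 = 2387.61 rad/s
v = a / omega = 9.269 / 2387.61 = 0.0038821 m/s


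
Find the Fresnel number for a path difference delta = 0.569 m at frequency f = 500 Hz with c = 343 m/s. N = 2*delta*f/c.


N = 2*delta*f/c = 2*delta/lambda, where lambda = c/f
lambda = 343 / 500 = 0.686 m
N = 2 * 0.569 / 0.686 = 1.6589


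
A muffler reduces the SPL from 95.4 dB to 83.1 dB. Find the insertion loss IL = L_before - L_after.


Insertion loss = SPL without muffler - SPL with muffler
IL = 95.4 - 83.1 = 12.3 dB


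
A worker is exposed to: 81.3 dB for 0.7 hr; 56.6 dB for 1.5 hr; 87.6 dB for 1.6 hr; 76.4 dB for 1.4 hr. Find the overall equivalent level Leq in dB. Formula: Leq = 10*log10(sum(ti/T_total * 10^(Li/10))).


T_total = 0.7 + 1.5 + 1.6 + 1.4 = 5.2 hr
(0.7/5.2) * 10^(81.3/10) = 1.81591e+07
(1.5/5.2) * 10^(56.6/10) = 131852
(1.6/5.2) * 10^(87.6/10) = 1.77058e+08
(1.4/5.2) * 10^(76.4/10) = 1.17523e+07
Sum = 1.81591e+07 + 131852 + 1.77058e+08 + 1.17523e+07 = 2.07101e+08
Leq = 10*log10(2.07101e+08) = 83.162 dB


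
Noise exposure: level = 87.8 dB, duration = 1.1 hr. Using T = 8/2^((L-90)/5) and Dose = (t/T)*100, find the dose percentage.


T_allowed = 8 / 2^((87.8 - 90)/5) = 10.8528 hr
Dose = 1.1 / 10.8528 * 100 = 10.136 %


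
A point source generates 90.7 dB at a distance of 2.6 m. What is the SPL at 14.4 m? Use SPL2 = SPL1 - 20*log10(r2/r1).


r2/r1 = 14.4/2.6 = 5.53846
Correction = 20*log10(5.53846) = 14.8678 dB
SPL2 = 90.7 - 14.8678 = 75.832 dB


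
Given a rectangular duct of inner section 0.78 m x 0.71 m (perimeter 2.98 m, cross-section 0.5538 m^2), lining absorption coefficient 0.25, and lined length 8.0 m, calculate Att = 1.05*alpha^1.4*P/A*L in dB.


alpha^1.4 = 0.25^1.4 = 0.143587
Attenuation rate = 1.05 * alpha^1.4 * P / A
= 1.05 * 0.143587 * 2.98 / 0.5538 = 0.811274 dB/m
Total Att = 0.811274 * 8.0 = 6.4902 dB


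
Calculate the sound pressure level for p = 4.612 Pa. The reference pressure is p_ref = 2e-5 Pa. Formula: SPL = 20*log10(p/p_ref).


p / p_ref = 4.612 / 2e-5 = 230600
SPL = 20 * log10(230600) = 107.26 dB


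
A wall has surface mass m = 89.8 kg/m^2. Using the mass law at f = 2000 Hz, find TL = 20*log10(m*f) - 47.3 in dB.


m * f = 89.8 * 2000 = 179600
20*log10(179600) = 105.086 dB
TL = 105.086 - 47.3 = 57.786 dB


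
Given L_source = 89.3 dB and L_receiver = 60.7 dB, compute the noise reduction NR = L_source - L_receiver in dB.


NR = L_source - L_receiver (difference between source and receiving room levels)
NR = 89.3 - 60.7 = 28.6 dB


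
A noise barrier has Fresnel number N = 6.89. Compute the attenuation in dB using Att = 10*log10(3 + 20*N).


3 + 20*N = 3 + 20*6.89 = 140.8
Att = 10*log10(140.8) = 21.486 dB


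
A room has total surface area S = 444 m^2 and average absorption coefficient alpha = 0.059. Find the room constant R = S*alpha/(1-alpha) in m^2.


R = 444 * 0.059 / (1 - 0.059) = 27.838 m^2


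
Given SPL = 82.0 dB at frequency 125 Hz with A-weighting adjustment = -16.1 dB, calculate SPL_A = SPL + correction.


A-weighting table: 125 Hz -> -16.1 dB correction
SPL_A = SPL + correction = 82.0 + (-16.1) = 65.9 dBA


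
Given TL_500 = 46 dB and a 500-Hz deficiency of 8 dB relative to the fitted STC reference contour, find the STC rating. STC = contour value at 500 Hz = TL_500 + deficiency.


By ASTM E413, STC = value of the fitted reference contour at 500 Hz.
Contour value at 500 Hz = TL_500 + deficiency = 46 + 8 = 54
STC = 54


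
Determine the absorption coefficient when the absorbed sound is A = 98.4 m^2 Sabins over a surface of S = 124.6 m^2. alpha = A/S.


Absorption coefficient = absorbed power / incident power
alpha = A / S = 98.4 / 124.6 = 0.78973


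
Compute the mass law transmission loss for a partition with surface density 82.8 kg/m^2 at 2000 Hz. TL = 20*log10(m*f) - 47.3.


m * f = 82.8 * 2000 = 165600
20*log10(165600) = 104.381 dB
TL = 104.381 - 47.3 = 57.081 dB


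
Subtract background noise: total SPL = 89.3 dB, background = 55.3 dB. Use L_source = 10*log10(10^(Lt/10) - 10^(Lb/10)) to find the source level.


10^(89.3/10) = 8.51138e+08
10^(55.3/10) = 338844
Difference = 8.51138e+08 - 338844 = 8.50799e+08
L_source = 10*log10(8.50799e+08) = 89.298 dB


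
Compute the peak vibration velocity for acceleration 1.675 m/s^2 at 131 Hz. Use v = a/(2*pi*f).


omega = 2*pi*f = 2*pi*131 = 823.097 rad/s
v = a / omega = 1.675 / 823.097 = 0.002035 m/s


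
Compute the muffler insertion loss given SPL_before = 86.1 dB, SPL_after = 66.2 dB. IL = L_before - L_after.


Insertion loss = SPL without muffler - SPL with muffler
IL = 86.1 - 66.2 = 19.9 dB


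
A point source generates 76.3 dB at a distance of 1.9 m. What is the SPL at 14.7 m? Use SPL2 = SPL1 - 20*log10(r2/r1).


r2/r1 = 14.7/1.9 = 7.73684
Correction = 20*log10(7.73684) = 17.7713 dB
SPL2 = 76.3 - 17.7713 = 58.529 dB


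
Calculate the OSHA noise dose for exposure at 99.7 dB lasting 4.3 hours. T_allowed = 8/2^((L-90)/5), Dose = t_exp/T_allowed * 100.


T_allowed = 8 / 2^((99.7 - 90)/5) = 2.08493 hr
Dose = 4.3 / 2.08493 * 100 = 206.24 %


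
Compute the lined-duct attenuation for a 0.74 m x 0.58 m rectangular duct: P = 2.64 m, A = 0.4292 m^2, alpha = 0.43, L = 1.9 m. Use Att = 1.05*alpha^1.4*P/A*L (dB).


alpha^1.4 = 0.43^1.4 = 0.3068
Attenuation rate = 1.05 * alpha^1.4 * P / A
= 1.05 * 0.3068 * 2.64 / 0.4292 = 1.98148 dB/m
Total Att = 1.98148 * 1.9 = 3.7648 dB


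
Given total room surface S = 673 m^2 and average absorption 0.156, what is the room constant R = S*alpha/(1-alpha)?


R = 673 * 0.156 / (1 - 0.156) = 124.39 m^2


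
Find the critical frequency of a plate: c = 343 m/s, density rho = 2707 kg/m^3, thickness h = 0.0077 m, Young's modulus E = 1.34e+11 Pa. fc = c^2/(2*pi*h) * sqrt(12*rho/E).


12*rho/E = 12*2707/1.34e+11 = 2.42418e-07
sqrt(12*rho/E) = sqrt(2.42418e-07) = 0.00049236
c^2/(2*pi*h) = 343^2/(2*pi*0.0077) = 2.43174e+06
fc = 2.43174e+06 * 0.00049236 = 1197.3 Hz


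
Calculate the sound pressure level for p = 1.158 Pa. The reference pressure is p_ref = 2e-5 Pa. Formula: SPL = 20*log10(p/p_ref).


p / p_ref = 1.158 / 2e-5 = 57900
SPL = 20 * log10(57900) = 95.254 dB


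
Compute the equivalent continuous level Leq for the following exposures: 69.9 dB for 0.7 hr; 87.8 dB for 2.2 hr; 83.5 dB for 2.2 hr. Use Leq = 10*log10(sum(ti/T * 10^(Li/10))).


T_total = 0.7 + 2.2 + 2.2 = 5.1 hr
(0.7/5.1) * 10^(69.9/10) = 1.34131e+06
(2.2/5.1) * 10^(87.8/10) = 2.59928e+08
(2.2/5.1) * 10^(83.5/10) = 9.65723e+07
Sum = 1.34131e+06 + 2.59928e+08 + 9.65723e+07 = 3.57842e+08
Leq = 10*log10(3.57842e+08) = 85.537 dB


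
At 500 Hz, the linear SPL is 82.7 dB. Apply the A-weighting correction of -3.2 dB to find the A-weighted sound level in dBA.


A-weighting table: 500 Hz -> -3.2 dB correction
SPL_A = SPL + correction = 82.7 + (-3.2) = 79.5 dBA


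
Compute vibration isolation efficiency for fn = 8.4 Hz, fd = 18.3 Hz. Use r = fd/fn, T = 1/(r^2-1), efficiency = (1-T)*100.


r = 18.3 / 8.4 = 2.17857
r^2 - 1 = 2.17857^2 - 1 = 3.74617
T = 1/3.74617 = 0.266939
Efficiency = (1 - 0.266939)*100 = 73.306 %


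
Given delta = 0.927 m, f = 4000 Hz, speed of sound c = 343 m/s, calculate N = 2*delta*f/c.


N = 2*delta*f/c = 2*delta/lambda, where lambda = c/f
lambda = 343 / 4000 = 0.08575 m
N = 2 * 0.927 / 0.08575 = 21.621


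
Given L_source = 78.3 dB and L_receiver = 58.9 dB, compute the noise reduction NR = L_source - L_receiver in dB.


NR = L_source - L_receiver (difference between source and receiving room levels)
NR = 78.3 - 58.9 = 19.4 dB


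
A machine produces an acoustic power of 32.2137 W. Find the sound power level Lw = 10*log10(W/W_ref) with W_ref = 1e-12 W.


W / W_ref = 32.2137 / 1e-12 = 3.22137e+13
Lw = 10 * log10(3.22137e+13) = 135.08 dB


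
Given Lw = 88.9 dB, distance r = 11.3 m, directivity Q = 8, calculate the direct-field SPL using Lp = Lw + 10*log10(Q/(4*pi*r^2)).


4*pi*r^2 = 4*pi*11.3^2 = 1604.6 m^2
Q / (4*pi*r^2) = 8 / 1604.6 = 0.00498567
Lp = 88.9 + 10*log10(0.00498567) = 65.877 dB


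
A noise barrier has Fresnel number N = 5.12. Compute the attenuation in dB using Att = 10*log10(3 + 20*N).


3 + 20*N = 3 + 20*5.12 = 105.4
Att = 10*log10(105.4) = 20.228 dB


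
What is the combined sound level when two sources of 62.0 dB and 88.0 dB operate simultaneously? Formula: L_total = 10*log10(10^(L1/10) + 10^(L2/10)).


10^(62.0/10) = 1.58489e+06
10^(88.0/10) = 6.30957e+08
Sum = 1.58489e+06 + 6.30957e+08 = 6.32542e+08
L_total = 10*log10(6.32542e+08) = 88.011 dB


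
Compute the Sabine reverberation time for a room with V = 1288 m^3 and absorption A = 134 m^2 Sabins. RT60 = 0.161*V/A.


RT60 = 0.161 * 1288 / 134 = 1.5475 s


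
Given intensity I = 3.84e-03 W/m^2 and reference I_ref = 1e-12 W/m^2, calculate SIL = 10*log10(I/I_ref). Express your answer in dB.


I / I_ref = 3.84e-03 / 1e-12 = 3.84e+09
SIL = 10 * log10(3.84e+09) = 95.843 dB


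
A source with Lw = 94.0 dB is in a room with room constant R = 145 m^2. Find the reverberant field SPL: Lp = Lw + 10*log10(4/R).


4/R = 4/145 = 0.0275862
Lp = 94.0 + 10*log10(0.0275862) = 78.407 dB


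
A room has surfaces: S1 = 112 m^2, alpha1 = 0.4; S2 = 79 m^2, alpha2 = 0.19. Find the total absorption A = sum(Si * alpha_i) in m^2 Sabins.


112 * 0.4 = 44.8
79 * 0.19 = 15.01
A_total = 44.8 + 15.01 = 59.81 m^2


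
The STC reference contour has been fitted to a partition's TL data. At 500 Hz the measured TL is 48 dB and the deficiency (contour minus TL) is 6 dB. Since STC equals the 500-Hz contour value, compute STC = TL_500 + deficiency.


By ASTM E413, STC = value of the fitted reference contour at 500 Hz.
Contour value at 500 Hz = TL_500 + deficiency = 48 + 6 = 54
STC = 54


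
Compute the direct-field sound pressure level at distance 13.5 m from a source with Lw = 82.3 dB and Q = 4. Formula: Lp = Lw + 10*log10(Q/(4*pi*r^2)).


4*pi*r^2 = 4*pi*13.5^2 = 2290.22 m^2
Q / (4*pi*r^2) = 4 / 2290.22 = 0.00174656
Lp = 82.3 + 10*log10(0.00174656) = 54.722 dB


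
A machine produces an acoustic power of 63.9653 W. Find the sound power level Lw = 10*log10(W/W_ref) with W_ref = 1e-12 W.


W / W_ref = 63.9653 / 1e-12 = 6.39653e+13
Lw = 10 * log10(6.39653e+13) = 138.06 dB


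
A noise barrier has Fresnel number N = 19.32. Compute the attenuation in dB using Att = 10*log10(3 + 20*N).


3 + 20*N = 3 + 20*19.32 = 389.4
Att = 10*log10(389.4) = 25.904 dB


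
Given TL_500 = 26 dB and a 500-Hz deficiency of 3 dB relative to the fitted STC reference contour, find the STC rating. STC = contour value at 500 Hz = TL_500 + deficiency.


By ASTM E413, STC = value of the fitted reference contour at 500 Hz.
Contour value at 500 Hz = TL_500 + deficiency = 26 + 3 = 29
STC = 29


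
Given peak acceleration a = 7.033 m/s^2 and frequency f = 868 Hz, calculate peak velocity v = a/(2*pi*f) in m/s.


omega = 2*pi*f = 2*pi*868 = 5453.8 rad/s
v = a / omega = 7.033 / 5453.8 = 0.0012896 m/s


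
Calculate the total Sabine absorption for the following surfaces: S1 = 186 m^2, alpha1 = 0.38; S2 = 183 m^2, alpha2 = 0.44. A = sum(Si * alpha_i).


186 * 0.38 = 70.68
183 * 0.44 = 80.52
A_total = 70.68 + 80.52 = 151.2 m^2


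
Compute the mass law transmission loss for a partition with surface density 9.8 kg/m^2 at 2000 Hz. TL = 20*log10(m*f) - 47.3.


m * f = 9.8 * 2000 = 19600
20*log10(19600) = 85.8451 dB
TL = 85.8451 - 47.3 = 38.545 dB


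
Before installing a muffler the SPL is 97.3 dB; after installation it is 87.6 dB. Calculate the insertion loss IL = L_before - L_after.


Insertion loss = SPL without muffler - SPL with muffler
IL = 97.3 - 87.6 = 9.7 dB


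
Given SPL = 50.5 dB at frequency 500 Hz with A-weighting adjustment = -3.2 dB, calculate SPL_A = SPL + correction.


A-weighting table: 500 Hz -> -3.2 dB correction
SPL_A = SPL + correction = 50.5 + (-3.2) = 47.3 dBA


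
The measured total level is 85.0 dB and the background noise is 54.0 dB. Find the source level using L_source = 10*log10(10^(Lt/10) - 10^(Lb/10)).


10^(85.0/10) = 3.16228e+08
10^(54.0/10) = 251189
Difference = 3.16228e+08 - 251189 = 3.15977e+08
L_source = 10*log10(3.15977e+08) = 84.997 dB


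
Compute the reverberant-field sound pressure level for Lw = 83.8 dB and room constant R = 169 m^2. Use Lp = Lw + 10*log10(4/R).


4/R = 4/169 = 0.0236686
Lp = 83.8 + 10*log10(0.0236686) = 67.542 dB


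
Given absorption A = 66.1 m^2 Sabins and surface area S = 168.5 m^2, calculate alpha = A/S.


Absorption coefficient = absorbed power / incident power
alpha = A / S = 66.1 / 168.5 = 0.39228


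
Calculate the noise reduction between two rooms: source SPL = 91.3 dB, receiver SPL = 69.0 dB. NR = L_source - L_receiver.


NR = L_source - L_receiver (difference between source and receiving room levels)
NR = 91.3 - 69.0 = 22.3 dB


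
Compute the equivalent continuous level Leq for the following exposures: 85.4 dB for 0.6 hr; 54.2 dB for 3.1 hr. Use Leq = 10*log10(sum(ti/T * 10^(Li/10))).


T_total = 0.6 + 3.1 = 3.7 hr
(0.6/3.7) * 10^(85.4/10) = 5.62276e+07
(3.1/3.7) * 10^(54.2/10) = 220374
Sum = 5.62276e+07 + 220374 = 5.6448e+07
Leq = 10*log10(5.6448e+07) = 77.516 dB


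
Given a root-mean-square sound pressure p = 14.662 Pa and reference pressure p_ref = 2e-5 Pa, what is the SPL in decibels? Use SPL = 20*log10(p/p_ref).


p / p_ref = 14.662 / 2e-5 = 733100
SPL = 20 * log10(733100) = 117.3 dB


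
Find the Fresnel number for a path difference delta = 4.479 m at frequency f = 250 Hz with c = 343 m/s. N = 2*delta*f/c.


N = 2*delta*f/c = 2*delta/lambda, where lambda = c/f
lambda = 343 / 250 = 1.372 m
N = 2 * 4.479 / 1.372 = 6.5292


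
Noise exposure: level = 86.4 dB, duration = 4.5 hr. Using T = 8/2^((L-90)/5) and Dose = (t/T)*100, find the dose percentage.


T_allowed = 8 / 2^((86.4 - 90)/5) = 13.1775 hr
Dose = 4.5 / 13.1775 * 100 = 34.149 %


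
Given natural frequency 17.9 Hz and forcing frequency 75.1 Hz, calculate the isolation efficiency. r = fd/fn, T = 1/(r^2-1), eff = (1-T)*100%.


r = 75.1 / 17.9 = 4.19553
r^2 - 1 = 4.19553^2 - 1 = 16.6025
T = 1/16.6025 = 0.0602319
Efficiency = (1 - 0.0602319)*100 = 93.977 %


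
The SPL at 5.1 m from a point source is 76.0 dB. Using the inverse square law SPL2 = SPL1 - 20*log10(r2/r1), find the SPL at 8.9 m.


r2/r1 = 8.9/5.1 = 1.7451
Correction = 20*log10(1.7451) = 4.83641 dB
SPL2 = 76.0 - 4.83641 = 71.164 dB


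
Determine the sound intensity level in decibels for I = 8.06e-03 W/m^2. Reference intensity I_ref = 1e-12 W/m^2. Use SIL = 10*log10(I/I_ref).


I / I_ref = 8.06e-03 / 1e-12 = 8.06e+09
SIL = 10 * log10(8.06e+09) = 99.063 dB


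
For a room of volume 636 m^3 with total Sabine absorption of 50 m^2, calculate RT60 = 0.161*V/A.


RT60 = 0.161 * 636 / 50 = 2.0479 s


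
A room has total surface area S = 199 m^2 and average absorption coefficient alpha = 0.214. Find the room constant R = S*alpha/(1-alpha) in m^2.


R = 199 * 0.214 / (1 - 0.214) = 54.181 m^2


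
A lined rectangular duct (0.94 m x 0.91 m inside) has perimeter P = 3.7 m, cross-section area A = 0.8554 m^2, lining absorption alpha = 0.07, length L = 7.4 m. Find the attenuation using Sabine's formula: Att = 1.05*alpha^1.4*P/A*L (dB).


alpha^1.4 = 0.07^1.4 = 0.0241622
Attenuation rate = 1.05 * alpha^1.4 * P / A
= 1.05 * 0.0241622 * 3.7 / 0.8554 = 0.109738 dB/m
Total Att = 0.109738 * 7.4 = 0.81206 dB


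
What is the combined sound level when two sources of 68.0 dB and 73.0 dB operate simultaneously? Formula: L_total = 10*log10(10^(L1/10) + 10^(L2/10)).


10^(68.0/10) = 6.30957e+06
10^(73.0/10) = 1.99526e+07
Sum = 6.30957e+06 + 1.99526e+07 = 2.62622e+07
L_total = 10*log10(2.62622e+07) = 74.193 dB


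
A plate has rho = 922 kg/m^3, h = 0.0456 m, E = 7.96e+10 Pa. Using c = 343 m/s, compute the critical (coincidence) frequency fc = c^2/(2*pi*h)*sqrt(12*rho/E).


12*rho/E = 12*922/7.96e+10 = 1.38995e-07
sqrt(12*rho/E) = sqrt(1.38995e-07) = 0.00037282
c^2/(2*pi*h) = 343^2/(2*pi*0.0456) = 410623
fc = 410623 * 0.00037282 = 153.09 Hz


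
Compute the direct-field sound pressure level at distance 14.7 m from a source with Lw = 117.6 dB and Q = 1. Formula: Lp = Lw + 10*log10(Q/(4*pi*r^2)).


4*pi*r^2 = 4*pi*14.7^2 = 2715.47 m^2
Q / (4*pi*r^2) = 1 / 2715.47 = 0.00036826
Lp = 117.6 + 10*log10(0.00036826) = 83.262 dB


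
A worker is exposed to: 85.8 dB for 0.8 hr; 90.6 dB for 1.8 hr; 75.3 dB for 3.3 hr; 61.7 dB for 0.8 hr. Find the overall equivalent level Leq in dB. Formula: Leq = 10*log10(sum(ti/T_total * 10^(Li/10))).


T_total = 0.8 + 1.8 + 3.3 + 0.8 = 6.7 hr
(0.8/6.7) * 10^(85.8/10) = 4.53957e+07
(1.8/6.7) * 10^(90.6/10) = 3.08459e+08
(3.3/6.7) * 10^(75.3/10) = 1.66893e+07
(0.8/6.7) * 10^(61.7/10) = 176610
Sum = 4.53957e+07 + 3.08459e+08 + 1.66893e+07 + 176610 = 3.70721e+08
Leq = 10*log10(3.70721e+08) = 85.69 dB


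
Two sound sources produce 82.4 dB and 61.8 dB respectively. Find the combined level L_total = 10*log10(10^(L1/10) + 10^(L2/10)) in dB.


10^(82.4/10) = 1.7378e+08
10^(61.8/10) = 1.51356e+06
Sum = 1.7378e+08 + 1.51356e+06 = 1.75294e+08
L_total = 10*log10(1.75294e+08) = 82.438 dB


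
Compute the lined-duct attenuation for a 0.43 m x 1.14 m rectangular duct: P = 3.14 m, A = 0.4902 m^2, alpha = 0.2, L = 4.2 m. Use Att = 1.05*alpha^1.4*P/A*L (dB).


alpha^1.4 = 0.2^1.4 = 0.105061
Attenuation rate = 1.05 * alpha^1.4 * P / A
= 1.05 * 0.105061 * 3.14 / 0.4902 = 0.706622 dB/m
Total Att = 0.706622 * 4.2 = 2.9678 dB


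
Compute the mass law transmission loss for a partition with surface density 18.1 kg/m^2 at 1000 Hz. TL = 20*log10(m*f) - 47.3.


m * f = 18.1 * 1000 = 18100
20*log10(18100) = 85.1536 dB
TL = 85.1536 - 47.3 = 37.854 dB


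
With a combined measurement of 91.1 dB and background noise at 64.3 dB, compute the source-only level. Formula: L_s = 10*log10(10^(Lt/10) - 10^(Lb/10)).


10^(91.1/10) = 1.28825e+09
10^(64.3/10) = 2.69153e+06
Difference = 1.28825e+09 - 2.69153e+06 = 1.28556e+09
L_source = 10*log10(1.28556e+09) = 91.091 dB


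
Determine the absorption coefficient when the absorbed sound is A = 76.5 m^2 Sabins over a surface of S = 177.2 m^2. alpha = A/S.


Absorption coefficient = absorbed power / incident power
alpha = A / S = 76.5 / 177.2 = 0.43172


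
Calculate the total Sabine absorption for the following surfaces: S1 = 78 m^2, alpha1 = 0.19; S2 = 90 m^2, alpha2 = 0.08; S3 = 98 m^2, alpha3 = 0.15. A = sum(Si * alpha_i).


78 * 0.19 = 14.82
90 * 0.08 = 7.2
98 * 0.15 = 14.7
A_total = 14.82 + 7.2 + 14.7 = 36.72 m^2


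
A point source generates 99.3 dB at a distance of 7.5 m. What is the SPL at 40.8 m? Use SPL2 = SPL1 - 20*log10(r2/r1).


r2/r1 = 40.8/7.5 = 5.44
Correction = 20*log10(5.44) = 14.712 dB
SPL2 = 99.3 - 14.712 = 84.588 dB


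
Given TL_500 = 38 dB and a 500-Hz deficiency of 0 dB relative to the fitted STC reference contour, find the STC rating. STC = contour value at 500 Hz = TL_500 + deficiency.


By ASTM E413, STC = value of the fitted reference contour at 500 Hz.
Contour value at 500 Hz = TL_500 + deficiency = 38 + 0 = 38
STC = 38


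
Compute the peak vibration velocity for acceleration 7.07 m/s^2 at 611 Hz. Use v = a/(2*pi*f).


omega = 2*pi*f = 2*pi*611 = 3839.03 rad/s
v = a / omega = 7.07 / 3839.03 = 0.0018416 m/s


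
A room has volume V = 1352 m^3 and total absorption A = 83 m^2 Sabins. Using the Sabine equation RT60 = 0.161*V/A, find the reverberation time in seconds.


RT60 = 0.161 * 1352 / 83 = 2.6226 s


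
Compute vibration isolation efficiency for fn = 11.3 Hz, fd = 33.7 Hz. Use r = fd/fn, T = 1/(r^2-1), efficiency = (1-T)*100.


r = 33.7 / 11.3 = 2.9823
r^2 - 1 = 2.9823^2 - 1 = 7.89411
T = 1/7.89411 = 0.126677
Efficiency = (1 - 0.126677)*100 = 87.332 %


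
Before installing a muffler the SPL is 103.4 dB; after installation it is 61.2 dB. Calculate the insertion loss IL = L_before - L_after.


Insertion loss = SPL without muffler - SPL with muffler
IL = 103.4 - 61.2 = 42.2 dB


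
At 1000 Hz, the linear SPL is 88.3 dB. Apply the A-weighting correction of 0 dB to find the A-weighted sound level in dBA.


A-weighting table: 1000 Hz -> 0 dB correction
SPL_A = SPL + correction = 88.3 + (0) = 88.3 dBA


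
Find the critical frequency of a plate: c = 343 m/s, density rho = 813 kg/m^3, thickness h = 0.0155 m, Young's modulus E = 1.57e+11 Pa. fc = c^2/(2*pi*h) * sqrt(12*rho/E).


12*rho/E = 12*813/1.57e+11 = 6.21401e-08
sqrt(12*rho/E) = sqrt(6.21401e-08) = 0.000249279
c^2/(2*pi*h) = 343^2/(2*pi*0.0155) = 1.20803e+06
fc = 1.20803e+06 * 0.000249279 = 301.14 Hz


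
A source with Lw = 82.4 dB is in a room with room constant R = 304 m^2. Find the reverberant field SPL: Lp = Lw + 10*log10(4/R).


4/R = 4/304 = 0.0131579
Lp = 82.4 + 10*log10(0.0131579) = 63.592 dB


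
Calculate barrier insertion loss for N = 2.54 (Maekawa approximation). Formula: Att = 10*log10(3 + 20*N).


3 + 20*N = 3 + 20*2.54 = 53.8
Att = 10*log10(53.8) = 17.308 dB


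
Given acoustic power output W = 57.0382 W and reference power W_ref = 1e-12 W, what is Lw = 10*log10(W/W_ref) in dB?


W / W_ref = 57.0382 / 1e-12 = 5.70382e+13
Lw = 10 * log10(5.70382e+13) = 137.56 dB


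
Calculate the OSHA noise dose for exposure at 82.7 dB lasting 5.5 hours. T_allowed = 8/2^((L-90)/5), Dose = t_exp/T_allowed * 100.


T_allowed = 8 / 2^((82.7 - 90)/5) = 22.0087 hr
Dose = 5.5 / 22.0087 * 100 = 24.99 %


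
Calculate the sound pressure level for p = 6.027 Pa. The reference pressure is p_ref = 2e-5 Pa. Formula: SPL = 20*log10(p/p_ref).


p / p_ref = 6.027 / 2e-5 = 301350
SPL = 20 * log10(301350) = 109.58 dB


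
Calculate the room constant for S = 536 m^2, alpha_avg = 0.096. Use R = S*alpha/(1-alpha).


R = 536 * 0.096 / (1 - 0.096) = 56.92 m^2


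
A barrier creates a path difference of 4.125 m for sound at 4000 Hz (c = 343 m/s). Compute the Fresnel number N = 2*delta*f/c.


N = 2*delta*f/c = 2*delta/lambda, where lambda = c/f
lambda = 343 / 4000 = 0.08575 m
N = 2 * 4.125 / 0.08575 = 96.21


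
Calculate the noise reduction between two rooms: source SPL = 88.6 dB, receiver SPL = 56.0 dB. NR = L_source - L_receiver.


NR = L_source - L_receiver (difference between source and receiving room levels)
NR = 88.6 - 56.0 = 32.6 dB


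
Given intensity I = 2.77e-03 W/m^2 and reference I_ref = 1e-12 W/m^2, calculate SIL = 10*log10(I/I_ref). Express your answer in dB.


I / I_ref = 2.77e-03 / 1e-12 = 2.77e+09
SIL = 10 * log10(2.77e+09) = 94.425 dB


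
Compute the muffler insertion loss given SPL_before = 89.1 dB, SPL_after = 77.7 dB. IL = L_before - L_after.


Insertion loss = SPL without muffler - SPL with muffler
IL = 89.1 - 77.7 = 11.4 dB


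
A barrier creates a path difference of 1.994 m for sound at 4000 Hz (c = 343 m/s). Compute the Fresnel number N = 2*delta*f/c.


N = 2*delta*f/c = 2*delta/lambda, where lambda = c/f
lambda = 343 / 4000 = 0.08575 m
N = 2 * 1.994 / 0.08575 = 46.507


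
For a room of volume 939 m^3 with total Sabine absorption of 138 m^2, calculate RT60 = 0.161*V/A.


RT60 = 0.161 * 939 / 138 = 1.0955 s


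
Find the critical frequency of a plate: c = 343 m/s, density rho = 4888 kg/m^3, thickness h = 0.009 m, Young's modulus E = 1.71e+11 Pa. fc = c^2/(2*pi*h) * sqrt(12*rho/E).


12*rho/E = 12*4888/1.71e+11 = 3.43018e-07
sqrt(12*rho/E) = sqrt(3.43018e-07) = 0.000585677
c^2/(2*pi*h) = 343^2/(2*pi*0.009) = 2.08049e+06
fc = 2.08049e+06 * 0.000585677 = 1218.5 Hz


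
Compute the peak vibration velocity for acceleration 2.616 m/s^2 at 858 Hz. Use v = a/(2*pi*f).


omega = 2*pi*f = 2*pi*858 = 5390.97 rad/s
v = a / omega = 2.616 / 5390.97 = 0.00048526 m/s


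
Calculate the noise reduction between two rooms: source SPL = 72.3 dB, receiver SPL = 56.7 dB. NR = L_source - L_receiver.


NR = L_source - L_receiver (difference between source and receiving room levels)
NR = 72.3 - 56.7 = 15.6 dB


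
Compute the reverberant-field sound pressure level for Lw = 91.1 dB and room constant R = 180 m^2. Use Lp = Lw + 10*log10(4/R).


4/R = 4/180 = 0.0222222
Lp = 91.1 + 10*log10(0.0222222) = 74.568 dB


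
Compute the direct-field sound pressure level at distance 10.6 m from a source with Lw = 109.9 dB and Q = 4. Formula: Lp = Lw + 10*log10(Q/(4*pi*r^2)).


4*pi*r^2 = 4*pi*10.6^2 = 1411.96 m^2
Q / (4*pi*r^2) = 4 / 1411.96 = 0.00283294
Lp = 109.9 + 10*log10(0.00283294) = 84.422 dB


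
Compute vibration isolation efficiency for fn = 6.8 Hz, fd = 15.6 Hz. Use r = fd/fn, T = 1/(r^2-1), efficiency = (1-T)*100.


r = 15.6 / 6.8 = 2.29412
r^2 - 1 = 2.29412^2 - 1 = 4.26299
T = 1/4.26299 = 0.234577
Efficiency = (1 - 0.234577)*100 = 76.542 %


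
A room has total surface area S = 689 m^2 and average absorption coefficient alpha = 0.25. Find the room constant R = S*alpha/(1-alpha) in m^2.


R = 689 * 0.25 / (1 - 0.25) = 229.67 m^2


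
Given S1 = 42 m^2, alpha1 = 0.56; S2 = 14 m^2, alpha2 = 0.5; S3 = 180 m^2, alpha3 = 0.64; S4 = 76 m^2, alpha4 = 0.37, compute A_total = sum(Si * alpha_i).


42 * 0.56 = 23.52
14 * 0.5 = 7
180 * 0.64 = 115.2
76 * 0.37 = 28.12
A_total = 23.52 + 7 + 115.2 + 28.12 = 173.84 m^2


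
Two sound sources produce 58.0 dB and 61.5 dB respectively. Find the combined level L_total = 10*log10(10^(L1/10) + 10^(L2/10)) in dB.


10^(58.0/10) = 630957
10^(61.5/10) = 1.41254e+06
Sum = 630957 + 1.41254e+06 = 2.0435e+06
L_total = 10*log10(2.0435e+06) = 63.104 dB


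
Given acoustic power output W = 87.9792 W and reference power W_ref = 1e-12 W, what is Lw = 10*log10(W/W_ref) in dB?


W / W_ref = 87.9792 / 1e-12 = 8.79792e+13
Lw = 10 * log10(8.79792e+13) = 139.44 dB


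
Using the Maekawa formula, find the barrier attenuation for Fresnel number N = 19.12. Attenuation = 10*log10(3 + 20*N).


3 + 20*N = 3 + 20*19.12 = 385.4
Att = 10*log10(385.4) = 25.859 dB


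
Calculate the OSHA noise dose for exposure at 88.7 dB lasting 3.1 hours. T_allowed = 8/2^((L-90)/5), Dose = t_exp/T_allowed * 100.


T_allowed = 8 / 2^((88.7 - 90)/5) = 9.57983 hr
Dose = 3.1 / 9.57983 * 100 = 32.36 %


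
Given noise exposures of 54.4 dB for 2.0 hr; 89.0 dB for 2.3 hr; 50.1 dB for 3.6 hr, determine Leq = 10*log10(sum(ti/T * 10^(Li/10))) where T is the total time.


T_total = 2.0 + 2.3 + 3.6 = 7.9 hr
(2.0/7.9) * 10^(54.4/10) = 69727.3
(2.3/7.9) * 10^(89.0/10) = 2.3126e+08
(3.6/7.9) * 10^(50.1/10) = 46631.1
Sum = 69727.3 + 2.3126e+08 + 46631.1 = 2.31376e+08
Leq = 10*log10(2.31376e+08) = 83.643 dB


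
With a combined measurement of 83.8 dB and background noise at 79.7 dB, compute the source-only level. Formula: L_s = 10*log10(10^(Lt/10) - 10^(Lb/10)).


10^(83.8/10) = 2.39883e+08
10^(79.7/10) = 9.33254e+07
Difference = 2.39883e+08 - 9.33254e+07 = 1.46558e+08
L_source = 10*log10(1.46558e+08) = 81.66 dB


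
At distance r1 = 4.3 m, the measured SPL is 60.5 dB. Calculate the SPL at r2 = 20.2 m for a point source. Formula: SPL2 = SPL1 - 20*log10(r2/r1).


r2/r1 = 20.2/4.3 = 4.69767
Correction = 20*log10(4.69767) = 13.4377 dB
SPL2 = 60.5 - 13.4377 = 47.062 dB


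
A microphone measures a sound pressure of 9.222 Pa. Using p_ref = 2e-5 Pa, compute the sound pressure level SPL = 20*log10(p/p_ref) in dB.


p / p_ref = 9.222 / 2e-5 = 461100
SPL = 20 * log10(461100) = 113.28 dB


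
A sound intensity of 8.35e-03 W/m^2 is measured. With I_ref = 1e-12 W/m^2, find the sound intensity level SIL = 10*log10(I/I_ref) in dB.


I / I_ref = 8.35e-03 / 1e-12 = 8.35e+09
SIL = 10 * log10(8.35e+09) = 99.217 dB


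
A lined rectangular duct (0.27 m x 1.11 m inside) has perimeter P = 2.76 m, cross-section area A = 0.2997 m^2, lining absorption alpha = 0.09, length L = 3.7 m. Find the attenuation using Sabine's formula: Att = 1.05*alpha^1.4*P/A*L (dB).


alpha^1.4 = 0.09^1.4 = 0.034351
Attenuation rate = 1.05 * alpha^1.4 * P / A
= 1.05 * 0.034351 * 2.76 / 0.2997 = 0.332163 dB/m
Total Att = 0.332163 * 3.7 = 1.229 dB


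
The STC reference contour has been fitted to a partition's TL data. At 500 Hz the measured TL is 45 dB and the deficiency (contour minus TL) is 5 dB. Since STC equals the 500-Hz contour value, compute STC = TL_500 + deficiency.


By ASTM E413, STC = value of the fitted reference contour at 500 Hz.
Contour value at 500 Hz = TL_500 + deficiency = 45 + 5 = 50
STC = 50


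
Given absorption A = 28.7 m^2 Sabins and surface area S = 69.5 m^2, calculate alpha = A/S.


Absorption coefficient = absorbed power / incident power
alpha = A / S = 28.7 / 69.5 = 0.41295


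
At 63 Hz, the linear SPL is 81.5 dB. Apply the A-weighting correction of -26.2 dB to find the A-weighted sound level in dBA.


A-weighting table: 63 Hz -> -26.2 dB correction
SPL_A = SPL + correction = 81.5 + (-26.2) = 55.3 dBA


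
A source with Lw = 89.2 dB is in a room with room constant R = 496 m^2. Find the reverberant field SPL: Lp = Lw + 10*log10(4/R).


4/R = 4/496 = 0.00806452
Lp = 89.2 + 10*log10(0.00806452) = 68.266 dB


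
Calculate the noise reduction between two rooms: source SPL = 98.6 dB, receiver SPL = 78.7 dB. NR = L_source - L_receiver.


NR = L_source - L_receiver (difference between source and receiving room levels)
NR = 98.6 - 78.7 = 19.9 dB


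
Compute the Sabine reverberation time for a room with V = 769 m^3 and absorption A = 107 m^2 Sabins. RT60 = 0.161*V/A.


RT60 = 0.161 * 769 / 107 = 1.1571 s


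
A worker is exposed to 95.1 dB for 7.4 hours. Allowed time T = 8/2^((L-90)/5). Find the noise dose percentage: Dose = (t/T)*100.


T_allowed = 8 / 2^((95.1 - 90)/5) = 3.94493 hr
Dose = 7.4 / 3.94493 * 100 = 187.58 %


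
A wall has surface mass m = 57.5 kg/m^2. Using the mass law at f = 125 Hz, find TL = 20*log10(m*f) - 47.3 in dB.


m * f = 57.5 * 125 = 7187.5
20*log10(7187.5) = 77.1316 dB
TL = 77.1316 - 47.3 = 29.832 dB


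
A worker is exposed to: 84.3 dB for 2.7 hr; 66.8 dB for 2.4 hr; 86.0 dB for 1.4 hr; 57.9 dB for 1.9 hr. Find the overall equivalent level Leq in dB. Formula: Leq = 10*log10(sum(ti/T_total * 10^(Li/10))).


T_total = 2.7 + 2.4 + 1.4 + 1.9 = 8.4 hr
(2.7/8.4) * 10^(84.3/10) = 8.65136e+07
(2.4/8.4) * 10^(66.8/10) = 1.36751e+06
(1.4/8.4) * 10^(86.0/10) = 6.63512e+07
(1.9/8.4) * 10^(57.9/10) = 139468
Sum = 8.65136e+07 + 1.36751e+06 + 6.63512e+07 + 139468 = 1.54372e+08
Leq = 10*log10(1.54372e+08) = 81.886 dB


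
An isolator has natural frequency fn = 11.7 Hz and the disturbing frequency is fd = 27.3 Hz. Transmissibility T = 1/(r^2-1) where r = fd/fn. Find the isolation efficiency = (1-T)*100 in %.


r = 27.3 / 11.7 = 2.33333
r^2 - 1 = 2.33333^2 - 1 = 4.44443
T = 1/4.44443 = 0.225001
Efficiency = (1 - 0.225001)*100 = 77.5 %


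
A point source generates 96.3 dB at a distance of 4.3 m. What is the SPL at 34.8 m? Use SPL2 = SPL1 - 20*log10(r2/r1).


r2/r1 = 34.8/4.3 = 8.09302
Correction = 20*log10(8.09302) = 18.1622 dB
SPL2 = 96.3 - 18.1622 = 78.138 dB


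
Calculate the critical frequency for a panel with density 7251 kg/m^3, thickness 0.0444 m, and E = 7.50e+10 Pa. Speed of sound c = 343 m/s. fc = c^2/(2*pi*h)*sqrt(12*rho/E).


12*rho/E = 12*7251/7.50e+10 = 1.16016e-06
sqrt(12*rho/E) = sqrt(1.16016e-06) = 0.00107711
c^2/(2*pi*h) = 343^2/(2*pi*0.0444) = 421721
fc = 421721 * 0.00107711 = 454.24 Hz


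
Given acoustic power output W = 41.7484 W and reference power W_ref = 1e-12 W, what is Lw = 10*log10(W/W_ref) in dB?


W / W_ref = 41.7484 / 1e-12 = 4.17484e+13
Lw = 10 * log10(4.17484e+13) = 136.21 dB


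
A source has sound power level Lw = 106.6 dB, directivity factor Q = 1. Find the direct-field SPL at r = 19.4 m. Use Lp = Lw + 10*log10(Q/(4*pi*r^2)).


4*pi*r^2 = 4*pi*19.4^2 = 4729.48 m^2
Q / (4*pi*r^2) = 1 / 4729.48 = 0.00021144
Lp = 106.6 + 10*log10(0.00021144) = 69.852 dB


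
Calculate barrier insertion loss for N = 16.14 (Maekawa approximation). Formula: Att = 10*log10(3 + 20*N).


3 + 20*N = 3 + 20*16.14 = 325.8
Att = 10*log10(325.8) = 25.13 dB


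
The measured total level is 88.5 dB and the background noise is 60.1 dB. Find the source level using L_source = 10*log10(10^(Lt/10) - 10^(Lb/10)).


10^(88.5/10) = 7.07946e+08
10^(60.1/10) = 1.02329e+06
Difference = 7.07946e+08 - 1.02329e+06 = 7.06923e+08
L_source = 10*log10(7.06923e+08) = 88.494 dB


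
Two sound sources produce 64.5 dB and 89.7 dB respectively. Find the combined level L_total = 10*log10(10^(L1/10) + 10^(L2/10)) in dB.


10^(64.5/10) = 2.81838e+06
10^(89.7/10) = 9.33254e+08
Sum = 2.81838e+06 + 9.33254e+08 = 9.36072e+08
L_total = 10*log10(9.36072e+08) = 89.713 dB


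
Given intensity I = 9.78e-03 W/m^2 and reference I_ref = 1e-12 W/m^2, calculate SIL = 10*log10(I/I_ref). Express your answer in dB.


I / I_ref = 9.78e-03 / 1e-12 = 9.78e+09
SIL = 10 * log10(9.78e+09) = 99.903 dB


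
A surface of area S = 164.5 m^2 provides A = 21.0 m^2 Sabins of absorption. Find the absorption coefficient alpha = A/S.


Absorption coefficient = absorbed power / incident power
alpha = A / S = 21.0 / 164.5 = 0.12766


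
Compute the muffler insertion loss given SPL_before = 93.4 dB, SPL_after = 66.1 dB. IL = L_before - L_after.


Insertion loss = SPL without muffler - SPL with muffler
IL = 93.4 - 66.1 = 27.3 dB


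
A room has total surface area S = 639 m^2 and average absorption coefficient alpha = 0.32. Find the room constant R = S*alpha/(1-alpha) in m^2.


R = 639 * 0.32 / (1 - 0.32) = 300.71 m^2


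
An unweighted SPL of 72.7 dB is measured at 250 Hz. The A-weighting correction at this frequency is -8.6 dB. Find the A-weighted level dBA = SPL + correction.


A-weighting table: 250 Hz -> -8.6 dB correction
SPL_A = SPL + correction = 72.7 + (-8.6) = 64.1 dBA


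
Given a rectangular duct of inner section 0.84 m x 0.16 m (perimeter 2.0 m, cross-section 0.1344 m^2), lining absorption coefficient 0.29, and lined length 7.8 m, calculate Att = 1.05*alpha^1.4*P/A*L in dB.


alpha^1.4 = 0.29^1.4 = 0.176749
Attenuation rate = 1.05 * alpha^1.4 * P / A
= 1.05 * 0.176749 * 2.0 / 0.1344 = 2.7617 dB/m
Total Att = 2.7617 * 7.8 = 21.541 dB


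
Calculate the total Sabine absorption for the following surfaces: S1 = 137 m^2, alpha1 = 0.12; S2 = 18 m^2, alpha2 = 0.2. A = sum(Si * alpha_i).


137 * 0.12 = 16.44
18 * 0.2 = 3.6
A_total = 16.44 + 3.6 = 20.04 m^2


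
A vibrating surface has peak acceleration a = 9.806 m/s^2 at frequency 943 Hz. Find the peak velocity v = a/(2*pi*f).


omega = 2*pi*f = 2*pi*943 = 5925.04 rad/s
v = a / omega = 9.806 / 5925.04 = 0.001655 m/s


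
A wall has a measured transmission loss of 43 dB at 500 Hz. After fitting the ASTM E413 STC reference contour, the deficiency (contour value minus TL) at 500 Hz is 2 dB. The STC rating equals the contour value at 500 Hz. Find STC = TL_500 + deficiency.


By ASTM E413, STC = value of the fitted reference contour at 500 Hz.
Contour value at 500 Hz = TL_500 + deficiency = 43 + 2 = 45
STC = 45


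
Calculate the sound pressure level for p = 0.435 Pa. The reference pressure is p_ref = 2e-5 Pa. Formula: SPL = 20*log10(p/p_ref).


p / p_ref = 0.435 / 2e-5 = 21750
SPL = 20 * log10(21750) = 86.749 dB


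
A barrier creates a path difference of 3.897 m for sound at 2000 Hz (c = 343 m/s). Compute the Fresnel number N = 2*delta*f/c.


N = 2*delta*f/c = 2*delta/lambda, where lambda = c/f
lambda = 343 / 2000 = 0.1715 m
N = 2 * 3.897 / 0.1715 = 45.446
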